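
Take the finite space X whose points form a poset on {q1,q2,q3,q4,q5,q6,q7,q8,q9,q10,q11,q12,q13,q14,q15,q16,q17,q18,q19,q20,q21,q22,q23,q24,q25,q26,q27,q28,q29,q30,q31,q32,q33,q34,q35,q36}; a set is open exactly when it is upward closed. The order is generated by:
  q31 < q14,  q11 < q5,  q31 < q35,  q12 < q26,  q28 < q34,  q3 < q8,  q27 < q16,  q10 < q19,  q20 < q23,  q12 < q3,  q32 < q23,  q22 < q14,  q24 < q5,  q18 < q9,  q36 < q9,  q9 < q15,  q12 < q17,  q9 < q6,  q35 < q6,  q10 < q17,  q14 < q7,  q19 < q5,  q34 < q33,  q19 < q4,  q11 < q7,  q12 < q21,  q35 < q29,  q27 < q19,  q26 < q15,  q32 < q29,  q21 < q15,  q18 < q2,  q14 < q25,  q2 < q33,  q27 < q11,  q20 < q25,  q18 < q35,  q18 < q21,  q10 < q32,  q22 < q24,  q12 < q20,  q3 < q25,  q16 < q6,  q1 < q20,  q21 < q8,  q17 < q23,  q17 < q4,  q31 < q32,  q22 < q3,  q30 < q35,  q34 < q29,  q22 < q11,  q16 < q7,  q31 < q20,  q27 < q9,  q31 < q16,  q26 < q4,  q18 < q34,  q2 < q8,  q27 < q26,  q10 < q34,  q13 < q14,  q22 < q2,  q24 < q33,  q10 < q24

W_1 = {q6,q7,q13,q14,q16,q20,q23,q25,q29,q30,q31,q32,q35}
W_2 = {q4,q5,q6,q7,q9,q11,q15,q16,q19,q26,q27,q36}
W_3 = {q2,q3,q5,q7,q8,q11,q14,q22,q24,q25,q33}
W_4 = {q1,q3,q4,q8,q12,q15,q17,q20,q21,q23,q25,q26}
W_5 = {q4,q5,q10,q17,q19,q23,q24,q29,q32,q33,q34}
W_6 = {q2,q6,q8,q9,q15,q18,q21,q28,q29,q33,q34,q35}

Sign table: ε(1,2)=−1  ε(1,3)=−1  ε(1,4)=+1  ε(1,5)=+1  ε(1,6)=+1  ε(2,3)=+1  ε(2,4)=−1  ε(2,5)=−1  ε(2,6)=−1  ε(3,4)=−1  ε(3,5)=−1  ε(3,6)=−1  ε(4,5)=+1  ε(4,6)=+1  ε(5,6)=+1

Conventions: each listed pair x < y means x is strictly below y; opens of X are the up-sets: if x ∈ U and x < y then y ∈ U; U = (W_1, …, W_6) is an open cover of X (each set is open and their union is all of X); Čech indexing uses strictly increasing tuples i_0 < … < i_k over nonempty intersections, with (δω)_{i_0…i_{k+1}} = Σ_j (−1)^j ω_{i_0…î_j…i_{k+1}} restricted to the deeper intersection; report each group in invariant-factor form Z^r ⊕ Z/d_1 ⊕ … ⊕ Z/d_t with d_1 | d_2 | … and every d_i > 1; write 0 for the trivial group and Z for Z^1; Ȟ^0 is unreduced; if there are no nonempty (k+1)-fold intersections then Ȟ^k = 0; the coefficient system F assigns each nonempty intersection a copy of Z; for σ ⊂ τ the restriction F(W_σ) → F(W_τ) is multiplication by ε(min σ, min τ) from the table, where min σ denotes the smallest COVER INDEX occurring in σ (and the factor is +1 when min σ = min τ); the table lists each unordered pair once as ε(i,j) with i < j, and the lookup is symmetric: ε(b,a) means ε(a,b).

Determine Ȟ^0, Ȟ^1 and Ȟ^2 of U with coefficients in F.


Ȟ^0(U;F) ≅ Z,  Ȟ^1(U;F) ≅ 0,  Ȟ^2(U;F) ≅ Z/2

nerve simplices:
  W12={q6,q7,q16} W13={q7,q14,q25} W14={q20,q23,q25} W15={q23,q29,q32} W16={q6,q29,q35} W23={q5,q7,q11} W24={q4,q15,q26} W25={q4,q5,q19} W26={q6,q9,q15} W34={q3,q8,q25} W35={q5,q24,q33} W36={q2,q8,q33} W45={q4,q17,q23} W46={q8,q15,q21} W56={q29,q33,q34}
  W123={q7} W126={q6} W134={q25} W145={q23} W156={q29} W235={q5} W245={q4} W246={q15} W346={q8} W356={q33}
C dims 6,15,10; δ0: rk 5, SNF 1^5; δ1: rk 10, SNF 1^9·2
degree 0: 6−5−0 = 1 → Ȟ^0 ≅ Z
degree 1: 15−10−5 = 0 → Ȟ^1 ≅ 0
degree 2: 10−0−10 = 0 plus torsion [2] → Ȟ^2 ≅ Z/2


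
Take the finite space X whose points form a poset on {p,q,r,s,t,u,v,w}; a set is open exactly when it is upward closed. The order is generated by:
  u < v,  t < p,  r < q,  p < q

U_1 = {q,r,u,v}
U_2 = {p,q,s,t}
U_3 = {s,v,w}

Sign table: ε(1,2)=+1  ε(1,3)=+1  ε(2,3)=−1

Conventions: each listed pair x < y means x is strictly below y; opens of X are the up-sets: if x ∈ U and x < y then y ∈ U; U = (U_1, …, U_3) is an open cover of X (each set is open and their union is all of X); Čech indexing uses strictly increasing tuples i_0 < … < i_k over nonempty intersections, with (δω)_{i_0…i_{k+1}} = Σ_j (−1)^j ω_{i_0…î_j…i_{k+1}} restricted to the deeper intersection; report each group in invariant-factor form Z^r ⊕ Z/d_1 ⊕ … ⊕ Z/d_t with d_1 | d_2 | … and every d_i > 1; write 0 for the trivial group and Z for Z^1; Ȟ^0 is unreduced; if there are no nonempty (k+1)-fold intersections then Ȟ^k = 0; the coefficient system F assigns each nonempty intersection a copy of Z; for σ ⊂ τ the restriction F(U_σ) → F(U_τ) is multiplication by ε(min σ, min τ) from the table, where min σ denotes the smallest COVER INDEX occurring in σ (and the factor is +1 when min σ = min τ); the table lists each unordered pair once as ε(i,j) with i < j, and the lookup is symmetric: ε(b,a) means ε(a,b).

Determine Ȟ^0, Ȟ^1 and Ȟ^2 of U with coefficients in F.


Ȟ^0(U;F) ≅ 0, Ȟ^1(U;F) ≅ Z/2, Ȟ^2(U;F) ≅ 0

intersection data:
  U12={q} U13={v} U23={s}
C dims 3,3; δ0: rk 3, SNF 1^2·2
Ȟ^0 = (3 − 3) − 0 = 0, so Ȟ^0 ≅ 0
Ȟ^1 = (3 − 0) − 3 = 0 plus torsion [2], so Ȟ^1 ≅ Z/2
Ȟ^2 = (0 − 0) − 0 = 0, so Ȟ^2 ≅ 0


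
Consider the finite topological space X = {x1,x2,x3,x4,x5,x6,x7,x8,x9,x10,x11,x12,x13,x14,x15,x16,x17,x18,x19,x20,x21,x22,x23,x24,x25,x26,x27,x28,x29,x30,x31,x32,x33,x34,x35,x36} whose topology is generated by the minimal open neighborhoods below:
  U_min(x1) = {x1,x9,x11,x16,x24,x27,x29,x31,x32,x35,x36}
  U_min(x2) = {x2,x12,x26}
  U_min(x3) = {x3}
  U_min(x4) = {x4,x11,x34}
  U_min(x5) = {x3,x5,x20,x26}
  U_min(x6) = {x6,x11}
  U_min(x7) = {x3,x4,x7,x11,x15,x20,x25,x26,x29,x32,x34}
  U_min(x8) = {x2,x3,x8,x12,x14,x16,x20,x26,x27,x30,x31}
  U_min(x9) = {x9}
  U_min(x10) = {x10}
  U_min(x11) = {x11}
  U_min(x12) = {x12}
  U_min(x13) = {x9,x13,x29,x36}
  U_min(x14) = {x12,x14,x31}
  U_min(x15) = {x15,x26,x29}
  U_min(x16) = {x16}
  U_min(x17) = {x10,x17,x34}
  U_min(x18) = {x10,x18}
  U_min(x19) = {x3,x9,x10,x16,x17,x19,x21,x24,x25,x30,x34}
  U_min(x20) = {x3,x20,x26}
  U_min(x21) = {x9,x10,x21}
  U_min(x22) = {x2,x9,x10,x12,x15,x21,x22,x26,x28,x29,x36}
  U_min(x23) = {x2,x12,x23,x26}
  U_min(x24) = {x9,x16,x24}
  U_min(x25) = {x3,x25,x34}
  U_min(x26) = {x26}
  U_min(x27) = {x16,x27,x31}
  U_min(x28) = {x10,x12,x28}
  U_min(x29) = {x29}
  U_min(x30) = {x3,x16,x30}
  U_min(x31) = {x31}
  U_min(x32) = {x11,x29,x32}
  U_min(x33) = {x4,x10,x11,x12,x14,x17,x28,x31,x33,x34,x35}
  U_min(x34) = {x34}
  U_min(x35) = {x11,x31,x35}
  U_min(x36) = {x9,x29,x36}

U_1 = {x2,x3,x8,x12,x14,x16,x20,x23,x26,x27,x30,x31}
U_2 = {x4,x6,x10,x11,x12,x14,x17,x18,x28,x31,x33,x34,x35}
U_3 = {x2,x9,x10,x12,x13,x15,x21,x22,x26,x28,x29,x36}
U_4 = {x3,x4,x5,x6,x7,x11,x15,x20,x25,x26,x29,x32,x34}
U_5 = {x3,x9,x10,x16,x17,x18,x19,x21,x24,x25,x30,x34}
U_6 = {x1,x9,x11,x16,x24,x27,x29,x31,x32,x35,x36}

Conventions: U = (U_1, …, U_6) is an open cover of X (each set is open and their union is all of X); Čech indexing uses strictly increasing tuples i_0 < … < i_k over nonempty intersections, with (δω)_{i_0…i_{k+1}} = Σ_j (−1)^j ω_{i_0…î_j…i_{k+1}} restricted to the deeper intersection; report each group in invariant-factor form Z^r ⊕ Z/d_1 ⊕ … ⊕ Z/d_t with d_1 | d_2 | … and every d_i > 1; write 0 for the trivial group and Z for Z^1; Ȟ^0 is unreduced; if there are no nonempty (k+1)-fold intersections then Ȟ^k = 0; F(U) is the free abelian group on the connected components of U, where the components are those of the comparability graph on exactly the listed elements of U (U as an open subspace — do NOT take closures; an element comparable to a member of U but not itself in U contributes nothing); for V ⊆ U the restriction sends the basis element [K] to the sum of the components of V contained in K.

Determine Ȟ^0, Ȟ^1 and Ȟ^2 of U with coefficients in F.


nerve of the cover:
  U12={x12,x14,x31} U13={x2,x12,x26} U14={x3,x20,x26} U15={x3,x16,x30} U16={x16,x27,x31} U23={x10,x12,x28} U24={x4,x6,x11,x34} U25={x10,x17,x18,x34} U26={x11,x31,x35} U34={x15,x26,x29} U35={x9,x10,x21} U36={x9,x29,x36} U45={x3,x25,x34} U46={x11,x29,x32} U56={x9,x16,x24}
  U123={x12} U126={x31} U134={x26} U145={x3} U156={x16} U235={x10} U245={x34} U246={x11} U346={x29} U356={x9}
components per intersection:
  U1: {x2,x3,x8,x12,x14,x16,x20,x23,x26,x27,x30,x31}
  U2: {x4,x6,x10,x11,x12,x14,x17,x18,x28,x31,x33,x34,x35}
  U3: {x2,x9,x10,x12,x13,x15,x21,x22,x26,x28,x29,x36}
  U4: {x3,x4,x5,x6,x7,x11,x15,x20,x25,x26,x29,x32,x34}
  U5: {x3,x9,x10,x16,x17,x18,x19,x21,x24,x25,x30,x34}
  U6: {x1,x9,x11,x16,x24,x27,x29,x31,x32,x35,x36}
  U12: {x12,x14,x31}
  U13: {x2,x12,x26}
  U14: {x3,x20,x26}
  U15: {x3,x16,x30}
  U16: {x16,x27,x31}
  U23: {x10,x12,x28}
  U24: {x4,x6,x11,x34}
  U25: {x10,x17,x18,x34}
  U26: {x11,x31,x35}
  U34: {x15,x26,x29}
  U35: {x9,x10,x21}
  U36: {x9,x29,x36}
  U45: {x3,x25,x34}
  U46: {x11,x29,x32}
  U56: {x9,x16,x24}
  U123: {x12}
  U126: {x31}
  U134: {x26}
  U145: {x3}
  U156: {x16}
  U235: {x10}
  U245: {x34}
  U246: {x11}
  U346: {x29}
  U356: {x9}
C dims 6,15,10; δ0: rk 5, SNF 1^5; δ1: rk 10, SNF 1^9·2
Ȟ^0 = (6 − 5) − 0 = 1, so Ȟ^0 ≅ Z
Ȟ^1 = (15 − 10) − 5 = 0, so Ȟ^1 ≅ 0
Ȟ^2 = (10 − 0) − 10 = 0 plus torsion [2], so Ȟ^2 ≅ Z/2

Ȟ^0 ≅ Z, Ȟ^1 ≅ 0, Ȟ^2 ≅ Z/2


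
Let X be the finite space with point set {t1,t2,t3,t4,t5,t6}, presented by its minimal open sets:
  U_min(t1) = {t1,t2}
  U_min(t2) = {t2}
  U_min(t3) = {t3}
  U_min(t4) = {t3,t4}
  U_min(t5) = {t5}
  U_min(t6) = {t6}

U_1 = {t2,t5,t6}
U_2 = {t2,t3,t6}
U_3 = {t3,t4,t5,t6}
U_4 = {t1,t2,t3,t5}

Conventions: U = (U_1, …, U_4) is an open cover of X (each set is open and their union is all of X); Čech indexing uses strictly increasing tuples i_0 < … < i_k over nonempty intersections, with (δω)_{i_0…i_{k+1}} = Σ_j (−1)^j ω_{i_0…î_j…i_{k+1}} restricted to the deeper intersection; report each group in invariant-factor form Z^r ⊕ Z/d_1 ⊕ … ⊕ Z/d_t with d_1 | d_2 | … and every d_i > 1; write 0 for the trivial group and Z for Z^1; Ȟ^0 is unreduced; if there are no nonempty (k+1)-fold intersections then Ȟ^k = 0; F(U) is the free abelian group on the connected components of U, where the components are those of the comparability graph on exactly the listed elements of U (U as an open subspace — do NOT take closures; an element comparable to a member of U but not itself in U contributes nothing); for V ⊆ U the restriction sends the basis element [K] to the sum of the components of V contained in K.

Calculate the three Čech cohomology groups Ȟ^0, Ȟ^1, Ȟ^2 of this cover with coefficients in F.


Ȟ^0 ≅ Z^4, Ȟ^1 ≅ 0 and Ȟ^2 ≅ 0

nerve simplices:
  U12={t2,t6} U13={t5,t6} U14={t2,t5} U23={t3,t6} U24={t2,t3} U34={t3,t5}
  U123={t6} U124={t2} U134={t5} U234={t3}
components per intersection:
  U1: {t2} {t5} {t6}
  U2: {t2} {t3} {t6}
  U3: {t3,t4} {t5} {t6}
  U4: {t1,t2} {t3} {t5}
  U12: {t2} {t6}
  U13: {t5} {t6}
  U14: {t2} {t5}
  U23: {t3} {t6}
  U24: {t2} {t3}
  U34: {t3} {t5}
  U123: {t6}
  U124: {t2}
  U134: {t5}
  U234: {t3}
C dims 12,12,4; δ0: rk 8, SNF 1^8; δ1: rk 4, SNF 1^4
degree 0: 12−8−0 = 4 → Ȟ^0 ≅ Z^4
degree 1: 12−4−8 = 0 → Ȟ^1 ≅ 0
degree 2: 4−0−4 = 0 → Ȟ^2 ≅ 0


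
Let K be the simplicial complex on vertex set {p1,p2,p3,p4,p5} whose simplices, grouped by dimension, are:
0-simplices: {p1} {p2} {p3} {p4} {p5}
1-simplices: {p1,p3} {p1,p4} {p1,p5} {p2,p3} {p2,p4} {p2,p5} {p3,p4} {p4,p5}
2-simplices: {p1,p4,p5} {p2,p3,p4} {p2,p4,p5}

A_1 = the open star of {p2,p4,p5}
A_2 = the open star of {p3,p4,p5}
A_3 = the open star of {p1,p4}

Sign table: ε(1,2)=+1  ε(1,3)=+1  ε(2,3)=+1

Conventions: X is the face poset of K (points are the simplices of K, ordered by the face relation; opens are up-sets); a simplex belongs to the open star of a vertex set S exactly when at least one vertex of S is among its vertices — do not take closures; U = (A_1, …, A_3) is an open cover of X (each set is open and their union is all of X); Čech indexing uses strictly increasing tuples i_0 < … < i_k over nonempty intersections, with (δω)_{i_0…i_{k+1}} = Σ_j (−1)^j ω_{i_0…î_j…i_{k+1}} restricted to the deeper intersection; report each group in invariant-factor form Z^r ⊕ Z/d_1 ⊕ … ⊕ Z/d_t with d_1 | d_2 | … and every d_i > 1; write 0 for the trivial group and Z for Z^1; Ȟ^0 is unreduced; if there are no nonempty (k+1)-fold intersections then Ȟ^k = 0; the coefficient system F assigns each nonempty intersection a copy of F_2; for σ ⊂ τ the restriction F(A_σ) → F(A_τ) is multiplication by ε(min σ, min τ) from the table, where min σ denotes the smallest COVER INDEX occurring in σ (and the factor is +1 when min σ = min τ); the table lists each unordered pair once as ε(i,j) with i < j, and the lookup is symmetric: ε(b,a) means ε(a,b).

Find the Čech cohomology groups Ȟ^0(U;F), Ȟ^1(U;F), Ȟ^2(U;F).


nerve of the cover:
  A1={{p2},{p4},{p5},{p1,p4},{p1,p5},{p2,p3},{p2,p4},{p2,p5},{p3,p4},{p4,p5},{p1,p4,p5},{p2,p3,p4},{p2,p4,p5}} A2={{p3},{p4},{p5},{p1,p3},{p1,p4},{p1,p5},{p2,p3},{p2,p4},{p2,p5},{p3,p4},{p4,p5},{p1,p4,p5},{p2,p3,p4},{p2,p4,p5}} A3={{p1},{p4},{p1,p3},{p1,p4},{p1,p5},{p2,p4},{p3,p4},{p4,p5},{p1,p4,p5},{p2,p3,p4},{p2,p4,p5}}
  A12={{p4},{p5},{p1,p4},{p1,p5},{p2,p3},{p2,p4},{p2,p5},{p3,p4},{p4,p5},{p1,p4,p5},{p2,p3,p4},{p2,p4,p5}} A13={{p4},{p1,p4},{p1,p5},{p2,p4},{p3,p4},{p4,p5},{p1,p4,p5},{p2,p3,p4},{p2,p4,p5}} A23={{p4},{p1,p3},{p1,p4},{p1,p5},{p2,p4},{p3,p4},{p4,p5},{p1,p4,p5},{p2,p3,p4},{p2,p4,p5}}
  A123={{p4},{p1,p4},{p1,p5},{p2,p4},{p3,p4},{p4,p5},{p1,p4,p5},{p2,p3,p4},{p2,p4,p5}}
C dims 3,3,1; δ0: rk_F2 2; δ1: rk_F2 1
Ȟ^0 = (3 − 2) − 0 = 1, so Ȟ^0 ≅ Z/2
Ȟ^1 = (3 − 1) − 2 = 0, so Ȟ^1 ≅ 0
Ȟ^2 = (1 − 0) − 1 = 0, so Ȟ^2 ≅ 0

Ȟ^0 ≅ Z/2; Ȟ^1 ≅ 0; Ȟ^2 ≅ 0


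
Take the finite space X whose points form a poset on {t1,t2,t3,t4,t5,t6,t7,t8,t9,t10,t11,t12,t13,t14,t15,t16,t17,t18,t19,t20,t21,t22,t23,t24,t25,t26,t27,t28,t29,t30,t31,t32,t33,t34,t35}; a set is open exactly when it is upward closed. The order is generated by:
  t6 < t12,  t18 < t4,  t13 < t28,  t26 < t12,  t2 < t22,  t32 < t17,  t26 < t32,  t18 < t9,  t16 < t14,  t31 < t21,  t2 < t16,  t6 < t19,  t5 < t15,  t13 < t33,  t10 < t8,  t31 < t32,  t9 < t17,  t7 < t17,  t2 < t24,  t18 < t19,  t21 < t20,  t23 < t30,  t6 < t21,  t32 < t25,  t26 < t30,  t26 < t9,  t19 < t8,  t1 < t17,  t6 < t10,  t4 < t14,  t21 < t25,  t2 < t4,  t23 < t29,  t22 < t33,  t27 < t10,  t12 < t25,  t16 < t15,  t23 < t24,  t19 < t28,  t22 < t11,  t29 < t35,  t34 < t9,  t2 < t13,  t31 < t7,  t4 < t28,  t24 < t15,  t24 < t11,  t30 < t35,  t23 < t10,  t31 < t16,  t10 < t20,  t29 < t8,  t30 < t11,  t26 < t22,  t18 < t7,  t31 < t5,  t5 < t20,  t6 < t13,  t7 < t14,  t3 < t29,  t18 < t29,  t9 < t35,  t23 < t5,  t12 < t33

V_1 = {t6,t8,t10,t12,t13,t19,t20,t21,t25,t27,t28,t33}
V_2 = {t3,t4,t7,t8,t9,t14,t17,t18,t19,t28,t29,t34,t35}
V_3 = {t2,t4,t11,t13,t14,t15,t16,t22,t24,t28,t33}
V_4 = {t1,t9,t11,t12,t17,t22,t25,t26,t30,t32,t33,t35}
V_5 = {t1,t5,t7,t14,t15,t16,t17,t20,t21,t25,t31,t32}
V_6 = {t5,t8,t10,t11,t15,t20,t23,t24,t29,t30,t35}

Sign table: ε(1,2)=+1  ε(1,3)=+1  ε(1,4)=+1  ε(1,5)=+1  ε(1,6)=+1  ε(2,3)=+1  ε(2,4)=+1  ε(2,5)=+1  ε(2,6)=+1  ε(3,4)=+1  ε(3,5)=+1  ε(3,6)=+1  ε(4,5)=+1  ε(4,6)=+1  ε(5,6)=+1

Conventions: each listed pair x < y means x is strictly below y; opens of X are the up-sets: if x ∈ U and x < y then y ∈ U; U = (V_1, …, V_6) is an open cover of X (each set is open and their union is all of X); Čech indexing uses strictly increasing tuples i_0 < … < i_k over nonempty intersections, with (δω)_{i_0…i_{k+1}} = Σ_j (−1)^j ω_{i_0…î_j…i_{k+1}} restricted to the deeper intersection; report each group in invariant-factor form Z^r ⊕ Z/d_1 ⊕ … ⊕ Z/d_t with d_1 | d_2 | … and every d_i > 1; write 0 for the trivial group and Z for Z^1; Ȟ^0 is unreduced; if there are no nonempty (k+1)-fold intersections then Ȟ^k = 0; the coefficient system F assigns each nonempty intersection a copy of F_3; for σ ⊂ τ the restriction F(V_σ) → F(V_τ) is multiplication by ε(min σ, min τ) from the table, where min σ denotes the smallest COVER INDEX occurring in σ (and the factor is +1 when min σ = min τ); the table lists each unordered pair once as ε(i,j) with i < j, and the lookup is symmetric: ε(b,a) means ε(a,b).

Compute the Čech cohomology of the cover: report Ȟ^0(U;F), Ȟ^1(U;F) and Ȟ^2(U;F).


nonempty intersections:
  V12={t8,t19,t28} V13={t13,t28,t33} V14={t12,t25,t33} V15={t20,t21,t25} V16={t8,t10,t20} V23={t4,t14,t28} V24={t9,t17,t35} V25={t7,t14,t17} V26={t8,t29,t35} V34={t11,t22,t33} V35={t14,t15,t16} V36={t11,t15,t24} V45={t1,t17,t25,t32} V46={t11,t30,t35} V56={t5,t15,t20}
  V123={t28} V126={t8} V134={t33} V145={t25} V156={t20} V235={t14} V245={t17} V246={t35} V346={t11} V356={t15}
C dims 6,15,10; δ0: rk_F3 5; δ1: rk_F3 10
Ȟ^0: (6−5)−0=1 ⇒ Z/3
Ȟ^1: (15−10)−5=0 ⇒ 0
Ȟ^2: (10−0)−10=0 ⇒ 0

Ȟ^0(U;F) ≅ Z/3; Ȟ^1(U;F) ≅ 0; Ȟ^2(U;F) ≅ 0


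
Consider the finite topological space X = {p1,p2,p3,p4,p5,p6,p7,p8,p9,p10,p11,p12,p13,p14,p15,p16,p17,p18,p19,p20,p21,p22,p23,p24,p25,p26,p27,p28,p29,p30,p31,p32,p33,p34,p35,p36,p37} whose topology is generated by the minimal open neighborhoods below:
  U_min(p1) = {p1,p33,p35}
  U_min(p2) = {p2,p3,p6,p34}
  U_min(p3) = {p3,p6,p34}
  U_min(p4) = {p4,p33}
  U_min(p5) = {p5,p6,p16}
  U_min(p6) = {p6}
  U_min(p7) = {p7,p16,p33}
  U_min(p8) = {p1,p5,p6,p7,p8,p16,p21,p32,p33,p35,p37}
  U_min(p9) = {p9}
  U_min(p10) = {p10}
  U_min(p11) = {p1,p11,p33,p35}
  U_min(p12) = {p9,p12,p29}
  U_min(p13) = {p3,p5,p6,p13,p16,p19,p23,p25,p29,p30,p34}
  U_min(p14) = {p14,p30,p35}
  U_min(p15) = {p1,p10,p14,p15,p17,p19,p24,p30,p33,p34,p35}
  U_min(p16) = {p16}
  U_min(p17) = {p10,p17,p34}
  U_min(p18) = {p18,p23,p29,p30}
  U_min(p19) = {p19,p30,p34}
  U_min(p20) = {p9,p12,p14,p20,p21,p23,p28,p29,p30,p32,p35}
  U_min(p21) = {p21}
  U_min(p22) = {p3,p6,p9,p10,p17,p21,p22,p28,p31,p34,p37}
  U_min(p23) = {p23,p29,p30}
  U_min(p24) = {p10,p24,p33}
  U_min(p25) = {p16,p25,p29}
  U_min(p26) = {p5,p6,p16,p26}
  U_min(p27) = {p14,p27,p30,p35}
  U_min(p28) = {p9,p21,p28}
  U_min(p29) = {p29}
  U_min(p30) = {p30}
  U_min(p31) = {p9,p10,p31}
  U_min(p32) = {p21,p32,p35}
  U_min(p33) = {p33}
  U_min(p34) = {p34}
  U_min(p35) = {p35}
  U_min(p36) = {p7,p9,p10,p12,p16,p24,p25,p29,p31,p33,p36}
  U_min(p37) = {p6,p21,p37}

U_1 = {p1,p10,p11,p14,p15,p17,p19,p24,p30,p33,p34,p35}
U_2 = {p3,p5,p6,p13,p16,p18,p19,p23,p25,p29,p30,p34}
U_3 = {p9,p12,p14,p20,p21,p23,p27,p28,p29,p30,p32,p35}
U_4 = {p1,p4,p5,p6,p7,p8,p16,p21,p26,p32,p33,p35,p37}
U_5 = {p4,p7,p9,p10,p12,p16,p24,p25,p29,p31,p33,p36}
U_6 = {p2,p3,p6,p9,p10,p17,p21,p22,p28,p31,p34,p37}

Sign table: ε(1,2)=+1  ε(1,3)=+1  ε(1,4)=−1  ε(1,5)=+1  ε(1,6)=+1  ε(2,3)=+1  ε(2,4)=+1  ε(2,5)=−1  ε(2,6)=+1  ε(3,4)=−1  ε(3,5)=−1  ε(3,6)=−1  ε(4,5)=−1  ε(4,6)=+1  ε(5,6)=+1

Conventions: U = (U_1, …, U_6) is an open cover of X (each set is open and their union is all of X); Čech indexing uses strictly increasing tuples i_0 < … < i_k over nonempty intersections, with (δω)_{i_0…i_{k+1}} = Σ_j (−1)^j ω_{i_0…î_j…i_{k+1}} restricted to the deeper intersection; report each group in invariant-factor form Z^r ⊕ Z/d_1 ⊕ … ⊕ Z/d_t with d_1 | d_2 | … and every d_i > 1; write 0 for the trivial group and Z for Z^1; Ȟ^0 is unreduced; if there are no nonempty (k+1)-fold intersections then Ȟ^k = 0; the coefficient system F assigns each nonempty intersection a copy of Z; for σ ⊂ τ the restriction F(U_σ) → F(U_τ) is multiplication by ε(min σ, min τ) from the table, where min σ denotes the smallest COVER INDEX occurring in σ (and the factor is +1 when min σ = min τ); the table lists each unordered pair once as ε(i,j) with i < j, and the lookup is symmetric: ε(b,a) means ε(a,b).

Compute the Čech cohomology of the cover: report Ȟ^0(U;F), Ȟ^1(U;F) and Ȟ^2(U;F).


Ȟ^0 = 0,  Ȟ^1 = Z/2,  Ȟ^2 = Z

nerve of the cover:
  U12={p19,p30,p34} U13={p14,p30,p35} U14={p1,p33,p35} U15={p10,p24,p33} U16={p10,p17,p34} U23={p23,p29,p30} U24={p5,p6,p16} U25={p16,p25,p29} U26={p3,p6,p34} U34={p21,p32,p35} U35={p9,p12,p29} U36={p9,p21,p28} U45={p4,p7,p16,p33} U46={p6,p21,p37} U56={p9,p10,p31}
  U123={p30} U126={p34} U134={p35} U145={p33} U156={p10} U235={p29} U245={p16} U246={p6} U346={p21} U356={p9}
C dims 6,15,10; δ0: rk 6, SNF 1^5·2; δ1: rk 9, SNF 1^9
Ȟ^0 = (6 − 6) − 0 = 0, so Ȟ^0 ≅ 0
Ȟ^1 = (15 − 9) − 6 = 0 plus torsion [2], so Ȟ^1 ≅ Z/2
Ȟ^2 = (10 − 0) − 9 = 1, so Ȟ^2 ≅ Z


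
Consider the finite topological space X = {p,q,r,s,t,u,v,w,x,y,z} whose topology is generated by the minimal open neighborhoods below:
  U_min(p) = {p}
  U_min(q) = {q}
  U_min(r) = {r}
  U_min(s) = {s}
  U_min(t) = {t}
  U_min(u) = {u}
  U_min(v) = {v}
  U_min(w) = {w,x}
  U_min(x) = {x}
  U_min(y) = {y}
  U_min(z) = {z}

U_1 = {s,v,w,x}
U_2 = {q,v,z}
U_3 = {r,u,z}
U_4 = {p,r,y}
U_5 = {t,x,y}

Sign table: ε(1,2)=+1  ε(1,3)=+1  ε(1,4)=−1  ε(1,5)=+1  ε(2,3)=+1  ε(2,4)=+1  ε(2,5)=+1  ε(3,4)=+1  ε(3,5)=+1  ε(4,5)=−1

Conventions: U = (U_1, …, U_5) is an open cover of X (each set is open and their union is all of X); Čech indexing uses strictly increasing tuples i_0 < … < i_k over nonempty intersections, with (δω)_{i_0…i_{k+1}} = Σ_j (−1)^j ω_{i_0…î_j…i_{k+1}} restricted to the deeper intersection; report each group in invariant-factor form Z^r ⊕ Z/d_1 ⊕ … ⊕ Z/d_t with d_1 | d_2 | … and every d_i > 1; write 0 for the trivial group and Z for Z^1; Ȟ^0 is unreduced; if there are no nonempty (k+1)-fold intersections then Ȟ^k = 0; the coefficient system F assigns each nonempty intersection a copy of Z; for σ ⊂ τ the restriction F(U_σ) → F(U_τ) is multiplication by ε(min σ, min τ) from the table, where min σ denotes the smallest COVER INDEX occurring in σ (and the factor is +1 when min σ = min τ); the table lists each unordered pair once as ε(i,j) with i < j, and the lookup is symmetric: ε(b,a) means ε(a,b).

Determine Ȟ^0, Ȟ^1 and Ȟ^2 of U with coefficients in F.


Ȟ^0 ≅ 0,  Ȟ^1 ≅ Z/2,  Ȟ^2 ≅ 0

nerve of the cover:
  U12={v} U15={x} U23={z} U34={r} U45={y}
C dims 5,5; δ0: rk 5, SNF 1^4·2
Ȟ^0 = (5 − 5) − 0 = 0, so Ȟ^0 ≅ 0
Ȟ^1 = (5 − 0) − 5 = 0 plus torsion [2], so Ȟ^1 ≅ Z/2
Ȟ^2 = (0 − 0) − 0 = 0, so Ȟ^2 ≅ 0


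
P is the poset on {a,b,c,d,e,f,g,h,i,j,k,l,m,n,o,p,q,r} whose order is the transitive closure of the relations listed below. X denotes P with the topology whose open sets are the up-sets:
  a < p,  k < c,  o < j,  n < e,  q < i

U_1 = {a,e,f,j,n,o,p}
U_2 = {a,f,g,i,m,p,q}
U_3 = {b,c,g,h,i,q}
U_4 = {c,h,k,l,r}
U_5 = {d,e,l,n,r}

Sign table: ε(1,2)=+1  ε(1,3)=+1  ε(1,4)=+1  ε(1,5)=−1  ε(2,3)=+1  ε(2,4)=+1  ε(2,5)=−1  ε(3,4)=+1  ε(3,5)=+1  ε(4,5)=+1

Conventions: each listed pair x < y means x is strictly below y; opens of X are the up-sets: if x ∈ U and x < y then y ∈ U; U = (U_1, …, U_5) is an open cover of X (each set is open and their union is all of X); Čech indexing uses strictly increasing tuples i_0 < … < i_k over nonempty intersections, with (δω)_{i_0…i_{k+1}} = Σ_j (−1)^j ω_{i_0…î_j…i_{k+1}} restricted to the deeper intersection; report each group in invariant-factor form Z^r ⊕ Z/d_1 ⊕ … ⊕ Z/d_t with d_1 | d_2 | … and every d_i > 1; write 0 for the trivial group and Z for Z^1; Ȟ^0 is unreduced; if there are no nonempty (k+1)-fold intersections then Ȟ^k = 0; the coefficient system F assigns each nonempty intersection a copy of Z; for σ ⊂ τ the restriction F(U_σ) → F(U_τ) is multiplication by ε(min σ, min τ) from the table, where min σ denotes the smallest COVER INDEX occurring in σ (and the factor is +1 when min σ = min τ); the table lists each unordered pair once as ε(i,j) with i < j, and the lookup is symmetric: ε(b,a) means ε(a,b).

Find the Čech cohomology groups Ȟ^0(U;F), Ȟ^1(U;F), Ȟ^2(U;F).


intersection data:
  U12={a,f,p} U15={e,n} U23={g,i,q} U34={c,h} U45={l,r}
C dims 5,5; δ0: rk 5, SNF 1^4·2
Ȟ^0 = (5 − 5) − 0 = 0, so Ȟ^0 ≅ 0
Ȟ^1 = (5 − 0) − 5 = 0 plus torsion [2], so Ȟ^1 ≅ Z/2
Ȟ^2 = (0 − 0) − 0 = 0, so Ȟ^2 ≅ 0

Ȟ^0 ≅ 0, Ȟ^1 ≅ Z/2 and Ȟ^2 ≅ 0


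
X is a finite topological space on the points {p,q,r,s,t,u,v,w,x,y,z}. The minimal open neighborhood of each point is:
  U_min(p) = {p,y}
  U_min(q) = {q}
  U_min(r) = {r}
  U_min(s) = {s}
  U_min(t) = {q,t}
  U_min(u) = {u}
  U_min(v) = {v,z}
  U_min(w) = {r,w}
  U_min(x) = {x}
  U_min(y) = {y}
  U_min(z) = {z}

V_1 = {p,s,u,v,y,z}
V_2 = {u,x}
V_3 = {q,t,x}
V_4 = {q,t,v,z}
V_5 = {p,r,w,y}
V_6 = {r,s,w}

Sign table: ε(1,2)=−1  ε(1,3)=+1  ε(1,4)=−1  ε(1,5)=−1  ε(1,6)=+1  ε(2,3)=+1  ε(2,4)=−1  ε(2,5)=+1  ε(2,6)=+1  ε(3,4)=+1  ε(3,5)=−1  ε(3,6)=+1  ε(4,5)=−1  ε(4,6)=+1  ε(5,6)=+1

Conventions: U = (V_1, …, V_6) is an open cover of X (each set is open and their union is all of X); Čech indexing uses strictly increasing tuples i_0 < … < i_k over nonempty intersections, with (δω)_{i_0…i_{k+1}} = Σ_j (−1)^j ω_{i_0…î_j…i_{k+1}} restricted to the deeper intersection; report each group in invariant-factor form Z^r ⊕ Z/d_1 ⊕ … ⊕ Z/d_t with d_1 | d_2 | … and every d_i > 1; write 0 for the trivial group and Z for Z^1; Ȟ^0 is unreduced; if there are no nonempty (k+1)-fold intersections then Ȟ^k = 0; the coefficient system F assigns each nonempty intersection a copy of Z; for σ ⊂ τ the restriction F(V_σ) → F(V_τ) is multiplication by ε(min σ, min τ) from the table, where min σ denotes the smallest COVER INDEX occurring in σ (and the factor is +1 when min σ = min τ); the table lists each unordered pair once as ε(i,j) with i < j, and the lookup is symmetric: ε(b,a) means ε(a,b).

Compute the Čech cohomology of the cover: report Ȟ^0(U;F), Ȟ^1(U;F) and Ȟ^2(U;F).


intersection data:
  V12={u} V14={v,z} V15={p,y} V16={s} V23={x} V34={q,t} V56={r,w}
C dims 6,7; δ0: rk 6, SNF 1^5·2
Ȟ^0 = (6 − 6) − 0 = 0, so Ȟ^0 ≅ 0
Ȟ^1 = (7 − 0) − 6 = 1 plus torsion [2], so Ȟ^1 ≅ Z ⊕ Z/2
Ȟ^2 = (0 − 0) − 0 = 0, so Ȟ^2 ≅ 0

Ȟ^0(U;F) ≅ 0,  Ȟ^1(U;F) ≅ Z ⊕ Z/2,  Ȟ^2(U;F) ≅ 0


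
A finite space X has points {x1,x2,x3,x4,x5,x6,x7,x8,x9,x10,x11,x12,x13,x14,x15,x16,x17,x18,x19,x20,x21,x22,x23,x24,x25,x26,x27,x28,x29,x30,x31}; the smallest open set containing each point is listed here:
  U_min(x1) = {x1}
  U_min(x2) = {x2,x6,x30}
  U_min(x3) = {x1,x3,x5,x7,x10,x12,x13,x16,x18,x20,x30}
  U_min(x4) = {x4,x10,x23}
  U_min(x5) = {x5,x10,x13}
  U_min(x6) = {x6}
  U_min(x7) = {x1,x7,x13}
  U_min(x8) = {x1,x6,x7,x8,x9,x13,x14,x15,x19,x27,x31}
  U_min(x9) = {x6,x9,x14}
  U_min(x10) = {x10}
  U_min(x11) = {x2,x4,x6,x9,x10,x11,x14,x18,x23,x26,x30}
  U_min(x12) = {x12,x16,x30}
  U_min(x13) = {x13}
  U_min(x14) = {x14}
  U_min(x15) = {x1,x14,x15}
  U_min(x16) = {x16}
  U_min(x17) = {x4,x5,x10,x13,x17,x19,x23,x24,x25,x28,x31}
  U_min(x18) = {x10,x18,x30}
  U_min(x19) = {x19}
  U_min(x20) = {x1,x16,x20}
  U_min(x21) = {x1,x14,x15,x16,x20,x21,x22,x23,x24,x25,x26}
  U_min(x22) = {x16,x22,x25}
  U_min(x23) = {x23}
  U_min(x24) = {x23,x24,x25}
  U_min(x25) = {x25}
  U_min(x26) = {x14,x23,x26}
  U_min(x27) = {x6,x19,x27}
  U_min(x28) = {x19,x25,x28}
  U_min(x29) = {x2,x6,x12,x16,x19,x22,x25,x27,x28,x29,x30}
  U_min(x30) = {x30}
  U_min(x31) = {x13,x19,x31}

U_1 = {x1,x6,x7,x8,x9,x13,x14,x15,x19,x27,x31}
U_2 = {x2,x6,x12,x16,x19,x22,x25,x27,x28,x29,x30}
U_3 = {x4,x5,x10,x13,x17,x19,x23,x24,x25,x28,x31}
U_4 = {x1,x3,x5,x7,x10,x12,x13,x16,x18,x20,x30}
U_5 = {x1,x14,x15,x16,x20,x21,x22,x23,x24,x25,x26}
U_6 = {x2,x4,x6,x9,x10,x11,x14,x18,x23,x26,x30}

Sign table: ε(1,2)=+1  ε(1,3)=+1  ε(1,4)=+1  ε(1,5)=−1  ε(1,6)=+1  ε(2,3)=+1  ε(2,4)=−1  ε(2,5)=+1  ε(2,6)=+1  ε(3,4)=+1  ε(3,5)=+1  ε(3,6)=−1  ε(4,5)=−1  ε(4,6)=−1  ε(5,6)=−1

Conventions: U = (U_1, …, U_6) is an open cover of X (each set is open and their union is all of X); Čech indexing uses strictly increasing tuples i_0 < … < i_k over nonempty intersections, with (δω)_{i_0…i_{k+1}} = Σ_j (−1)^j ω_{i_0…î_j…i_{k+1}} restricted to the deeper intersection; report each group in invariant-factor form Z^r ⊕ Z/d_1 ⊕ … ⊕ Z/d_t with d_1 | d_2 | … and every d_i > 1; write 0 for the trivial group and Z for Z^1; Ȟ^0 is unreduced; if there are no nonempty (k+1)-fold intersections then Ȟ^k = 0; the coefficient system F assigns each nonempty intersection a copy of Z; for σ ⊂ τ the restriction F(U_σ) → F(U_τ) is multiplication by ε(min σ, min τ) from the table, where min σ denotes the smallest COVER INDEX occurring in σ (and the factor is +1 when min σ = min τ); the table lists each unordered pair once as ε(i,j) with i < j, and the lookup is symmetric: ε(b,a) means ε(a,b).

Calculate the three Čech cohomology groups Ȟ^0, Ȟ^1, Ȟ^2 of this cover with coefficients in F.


intersection data:
  U12={x6,x19,x27} U13={x13,x19,x31} U14={x1,x7,x13} U15={x1,x14,x15} U16={x6,x9,x14} U23={x19,x25,x28} U24={x12,x16,x30} U25={x16,x22,x25} U26={x2,x6,x30} U34={x5,x10,x13} U35={x23,x24,x25} U36={x4,x10,x23} U45={x1,x16,x20} U46={x10,x18,x30} U56={x14,x23,x26}
  U123={x19} U126={x6} U134={x13} U145={x1} U156={x14} U235={x25} U245={x16} U246={x30} U346={x10} U356={x23}
C dims 6,15,10; δ0: rk 6, SNF 1^5·2; δ1: rk 9, SNF 1^9
Ȟ^0 = (6 − 6) − 0 = 0, so Ȟ^0 ≅ 0
Ȟ^1 = (15 − 9) − 6 = 0 plus torsion [2], so Ȟ^1 ≅ Z/2
Ȟ^2 = (10 − 0) − 9 = 1, so Ȟ^2 ≅ Z

Ȟ^0(U;F) ≅ 0,  Ȟ^1(U;F) ≅ Z/2,  Ȟ^2(U;F) ≅ Z


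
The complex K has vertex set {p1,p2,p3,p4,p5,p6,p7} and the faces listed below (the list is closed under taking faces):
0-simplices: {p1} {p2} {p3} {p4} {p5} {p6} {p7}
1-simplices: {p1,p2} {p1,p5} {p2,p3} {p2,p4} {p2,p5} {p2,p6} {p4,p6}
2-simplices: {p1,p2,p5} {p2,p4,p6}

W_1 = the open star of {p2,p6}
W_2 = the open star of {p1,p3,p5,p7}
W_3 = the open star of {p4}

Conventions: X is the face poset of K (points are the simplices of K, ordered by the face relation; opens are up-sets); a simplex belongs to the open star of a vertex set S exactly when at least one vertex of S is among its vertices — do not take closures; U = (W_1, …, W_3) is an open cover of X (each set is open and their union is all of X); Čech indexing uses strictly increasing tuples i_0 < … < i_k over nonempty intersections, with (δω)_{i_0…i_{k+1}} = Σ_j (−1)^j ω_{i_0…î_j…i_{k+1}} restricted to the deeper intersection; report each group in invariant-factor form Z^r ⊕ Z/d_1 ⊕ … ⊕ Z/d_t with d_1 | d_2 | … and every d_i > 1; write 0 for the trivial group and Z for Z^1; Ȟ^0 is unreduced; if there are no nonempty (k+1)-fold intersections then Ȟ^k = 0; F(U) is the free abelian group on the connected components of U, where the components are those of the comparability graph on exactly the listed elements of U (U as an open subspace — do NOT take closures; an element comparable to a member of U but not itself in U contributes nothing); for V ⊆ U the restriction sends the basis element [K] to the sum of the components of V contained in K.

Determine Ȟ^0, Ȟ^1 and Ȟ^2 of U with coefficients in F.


Ȟ^0 ≅ Z^2; Ȟ^1 ≅ 0; Ȟ^2 ≅ 0

nerve simplices:
  W1={{p2},{p6},{p1,p2},{p2,p3},{p2,p4},{p2,p5},{p2,p6},{p4,p6},{p1,p2,p5},{p2,p4,p6}} W2={{p1},{p3},{p5},{p7},{p1,p2},{p1,p5},{p2,p3},{p2,p5},{p1,p2,p5}} W3={{p4},{p2,p4},{p4,p6},{p2,p4,p6}}
  W12={{p1,p2},{p2,p3},{p2,p5},{p1,p2,p5}} W13={{p2,p4},{p4,p6},{p2,p4,p6}}
components per intersection:
  W1: {{p2},{p6},{p1,p2},{p2,p3},{p2,p4},{p2,p5},{p2,p6},{p4,p6},{p1,p2,p5},{p2,p4,p6}}
  W2: {{p1},{p5},{p1,p2},{p1,p5},{p2,p5},{p1,p2,p5}} {{p3},{p2,p3}} {{p7}}
  W3: {{p4},{p2,p4},{p4,p6},{p2,p4,p6}}
  W12: {{p1,p2},{p2,p5},{p1,p2,p5}} {{p2,p3}}
  W13: {{p2,p4},{p4,p6},{p2,p4,p6}}
C dims 5,3; δ0: rk 3, SNF 1^3
degree 0: 5−3−0 = 2 → Ȟ^0 ≅ Z^2
degree 1: 3−0−3 = 0 → Ȟ^1 ≅ 0
degree 2: 0−0−0 = 0 → Ȟ^2 ≅ 0


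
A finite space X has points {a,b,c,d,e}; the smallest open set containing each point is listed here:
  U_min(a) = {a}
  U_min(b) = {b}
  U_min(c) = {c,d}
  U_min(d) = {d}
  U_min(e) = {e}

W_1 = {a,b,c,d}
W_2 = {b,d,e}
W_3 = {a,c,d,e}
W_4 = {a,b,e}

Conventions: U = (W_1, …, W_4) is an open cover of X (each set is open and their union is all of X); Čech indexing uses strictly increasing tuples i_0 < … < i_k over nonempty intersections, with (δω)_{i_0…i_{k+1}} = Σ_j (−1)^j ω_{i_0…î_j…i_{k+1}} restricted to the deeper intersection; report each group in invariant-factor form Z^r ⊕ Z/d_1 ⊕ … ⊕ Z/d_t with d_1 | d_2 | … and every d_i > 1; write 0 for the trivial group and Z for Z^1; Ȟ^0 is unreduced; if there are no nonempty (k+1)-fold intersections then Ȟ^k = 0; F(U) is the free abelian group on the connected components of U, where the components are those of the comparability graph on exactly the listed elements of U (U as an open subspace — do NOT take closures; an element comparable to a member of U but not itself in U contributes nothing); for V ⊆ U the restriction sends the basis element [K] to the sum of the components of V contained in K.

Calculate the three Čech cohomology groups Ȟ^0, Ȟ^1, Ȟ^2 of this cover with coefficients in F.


Ȟ^0 ≅ Z^4, Ȟ^1 ≅ 0 and Ȟ^2 ≅ 0

nerve of the cover:
  W12={b,d} W13={a,c,d} W14={a,b} W23={d,e} W24={b,e} W34={a,e}
  W123={d} W124={b} W134={a} W234={e}
components per intersection:
  W1: {a} {b} {c,d}
  W2: {b} {d} {e}
  W3: {a} {c,d} {e}
  W4: {a} {b} {e}
  W12: {b} {d}
  W13: {a} {c,d}
  W14: {a} {b}
  W23: {d} {e}
  W24: {b} {e}
  W34: {a} {e}
  W123: {d}
  W124: {b}
  W134: {a}
  W234: {e}
C dims 12,12,4; δ0: rk 8, SNF 1^8; δ1: rk 4, SNF 1^4
Ȟ^0 = (12 − 8) − 0 = 4, so Ȟ^0 ≅ Z^4
Ȟ^1 = (12 − 4) − 8 = 0, so Ȟ^1 ≅ 0
Ȟ^2 = (4 − 0) − 4 = 0, so Ȟ^2 ≅ 0


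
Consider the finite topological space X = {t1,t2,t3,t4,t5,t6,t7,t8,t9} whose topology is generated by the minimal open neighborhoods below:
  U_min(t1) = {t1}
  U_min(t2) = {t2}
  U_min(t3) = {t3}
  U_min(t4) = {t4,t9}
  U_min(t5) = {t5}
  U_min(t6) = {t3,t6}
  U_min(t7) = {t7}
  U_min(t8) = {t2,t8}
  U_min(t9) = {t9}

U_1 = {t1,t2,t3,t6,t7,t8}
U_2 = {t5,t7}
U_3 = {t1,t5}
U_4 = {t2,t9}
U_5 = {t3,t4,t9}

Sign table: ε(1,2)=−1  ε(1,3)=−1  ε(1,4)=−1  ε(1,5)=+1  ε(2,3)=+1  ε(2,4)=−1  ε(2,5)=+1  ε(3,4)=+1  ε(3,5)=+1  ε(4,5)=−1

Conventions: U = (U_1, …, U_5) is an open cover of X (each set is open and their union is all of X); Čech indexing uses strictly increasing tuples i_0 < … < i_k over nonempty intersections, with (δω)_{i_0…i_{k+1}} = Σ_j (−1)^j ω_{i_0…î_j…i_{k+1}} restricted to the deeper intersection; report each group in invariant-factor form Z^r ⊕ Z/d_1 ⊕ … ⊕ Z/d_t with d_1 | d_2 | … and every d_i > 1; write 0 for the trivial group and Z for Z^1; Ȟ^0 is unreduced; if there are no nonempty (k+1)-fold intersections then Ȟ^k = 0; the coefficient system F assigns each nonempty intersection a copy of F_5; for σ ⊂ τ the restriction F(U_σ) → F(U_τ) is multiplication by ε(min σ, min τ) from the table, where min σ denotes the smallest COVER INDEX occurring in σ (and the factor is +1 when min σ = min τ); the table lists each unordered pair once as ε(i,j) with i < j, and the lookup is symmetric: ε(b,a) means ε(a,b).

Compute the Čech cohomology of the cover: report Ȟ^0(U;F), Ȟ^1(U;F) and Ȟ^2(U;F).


nerve of the cover:
  U12={t7} U13={t1} U14={t2} U15={t3} U23={t5} U45={t9}
C dims 5,6; δ0: rk_F5 4
Ȟ^0 = (5 − 4) − 0 = 1, so Ȟ^0 ≅ Z/5
Ȟ^1 = (6 − 0) − 4 = 2, so Ȟ^1 ≅ Z/5 ⊕ Z/5
Ȟ^2 = (0 − 0) − 0 = 0, so Ȟ^2 ≅ 0

Ȟ^0 ≅ Z/5; Ȟ^1 ≅ Z/5 ⊕ Z/5; Ȟ^2 ≅ 0


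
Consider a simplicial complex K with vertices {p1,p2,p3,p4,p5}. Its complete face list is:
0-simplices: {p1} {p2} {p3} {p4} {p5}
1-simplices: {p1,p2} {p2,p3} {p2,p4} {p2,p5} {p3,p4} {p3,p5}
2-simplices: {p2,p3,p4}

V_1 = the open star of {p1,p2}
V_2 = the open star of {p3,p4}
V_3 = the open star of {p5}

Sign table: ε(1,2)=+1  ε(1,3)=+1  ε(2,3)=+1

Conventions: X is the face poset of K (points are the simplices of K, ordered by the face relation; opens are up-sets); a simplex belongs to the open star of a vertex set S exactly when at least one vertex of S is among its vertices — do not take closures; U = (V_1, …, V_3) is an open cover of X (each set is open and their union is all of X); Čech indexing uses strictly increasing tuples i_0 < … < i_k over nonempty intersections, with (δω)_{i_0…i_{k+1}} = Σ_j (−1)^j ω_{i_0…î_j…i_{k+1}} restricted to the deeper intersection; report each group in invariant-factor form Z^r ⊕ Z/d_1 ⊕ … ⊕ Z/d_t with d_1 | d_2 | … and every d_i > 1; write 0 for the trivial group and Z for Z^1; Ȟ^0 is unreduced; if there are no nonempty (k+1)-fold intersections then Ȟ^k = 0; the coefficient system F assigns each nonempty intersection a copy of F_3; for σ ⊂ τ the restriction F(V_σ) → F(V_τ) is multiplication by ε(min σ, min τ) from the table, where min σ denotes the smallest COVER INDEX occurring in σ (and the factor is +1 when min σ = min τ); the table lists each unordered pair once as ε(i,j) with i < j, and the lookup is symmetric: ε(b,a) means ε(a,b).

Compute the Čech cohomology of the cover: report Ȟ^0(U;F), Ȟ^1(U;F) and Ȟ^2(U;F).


Ȟ^0 ≅ Z/3, Ȟ^1 ≅ Z/3, Ȟ^2 ≅ 0

nerve of the cover:
  V1={{p1},{p2},{p1,p2},{p2,p3},{p2,p4},{p2,p5},{p2,p3,p4}} V2={{p3},{p4},{p2,p3},{p2,p4},{p3,p4},{p3,p5},{p2,p3,p4}} V3={{p5},{p2,p5},{p3,p5}}
  V12={{p2,p3},{p2,p4},{p2,p3,p4}} V13={{p2,p5}} V23={{p3,p5}}
C dims 3,3; δ0: rk_F3 2
Ȟ^0 = (3 − 2) − 0 = 1, so Ȟ^0 ≅ Z/3
Ȟ^1 = (3 − 0) − 2 = 1, so Ȟ^1 ≅ Z/3
Ȟ^2 = (0 − 0) − 0 = 0, so Ȟ^2 ≅ 0


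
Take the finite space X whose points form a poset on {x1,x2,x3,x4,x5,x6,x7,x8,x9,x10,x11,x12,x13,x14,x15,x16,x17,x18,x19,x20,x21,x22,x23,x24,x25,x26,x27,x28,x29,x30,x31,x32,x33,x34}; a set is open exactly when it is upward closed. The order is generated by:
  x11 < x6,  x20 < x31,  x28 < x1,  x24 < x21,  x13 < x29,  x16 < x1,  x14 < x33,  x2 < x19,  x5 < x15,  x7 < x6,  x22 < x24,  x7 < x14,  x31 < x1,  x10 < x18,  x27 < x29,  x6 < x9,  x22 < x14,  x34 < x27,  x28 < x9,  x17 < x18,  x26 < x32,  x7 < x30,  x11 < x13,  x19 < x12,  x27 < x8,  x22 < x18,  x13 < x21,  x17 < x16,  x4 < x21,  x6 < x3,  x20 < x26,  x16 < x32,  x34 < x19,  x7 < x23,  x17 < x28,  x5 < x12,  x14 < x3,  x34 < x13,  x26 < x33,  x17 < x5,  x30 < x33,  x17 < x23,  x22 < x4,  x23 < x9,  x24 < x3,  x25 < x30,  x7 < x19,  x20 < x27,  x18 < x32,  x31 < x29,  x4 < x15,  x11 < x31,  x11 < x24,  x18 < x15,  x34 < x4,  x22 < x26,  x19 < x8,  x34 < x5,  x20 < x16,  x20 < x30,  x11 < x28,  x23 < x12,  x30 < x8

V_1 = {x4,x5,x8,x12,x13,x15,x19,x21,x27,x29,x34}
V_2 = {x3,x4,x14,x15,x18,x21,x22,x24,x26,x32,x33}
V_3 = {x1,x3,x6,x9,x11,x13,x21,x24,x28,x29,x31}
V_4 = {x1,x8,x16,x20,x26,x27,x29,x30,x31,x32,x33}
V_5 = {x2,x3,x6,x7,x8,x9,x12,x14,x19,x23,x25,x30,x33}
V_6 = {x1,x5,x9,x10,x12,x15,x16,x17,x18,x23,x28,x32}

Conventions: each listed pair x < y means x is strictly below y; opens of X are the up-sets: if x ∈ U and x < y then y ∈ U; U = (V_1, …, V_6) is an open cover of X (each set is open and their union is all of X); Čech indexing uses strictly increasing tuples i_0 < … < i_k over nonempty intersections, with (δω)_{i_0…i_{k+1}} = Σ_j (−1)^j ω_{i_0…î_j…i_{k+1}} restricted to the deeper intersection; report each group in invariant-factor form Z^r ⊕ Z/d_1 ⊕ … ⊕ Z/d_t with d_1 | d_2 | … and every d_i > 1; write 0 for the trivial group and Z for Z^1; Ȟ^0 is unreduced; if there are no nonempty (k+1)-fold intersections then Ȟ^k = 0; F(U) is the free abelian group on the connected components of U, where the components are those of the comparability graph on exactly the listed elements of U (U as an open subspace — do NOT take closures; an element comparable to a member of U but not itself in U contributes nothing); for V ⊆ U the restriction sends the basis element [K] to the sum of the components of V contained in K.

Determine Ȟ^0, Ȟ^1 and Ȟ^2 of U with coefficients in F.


cover nerve:
  V12={x4,x15,x21} V13={x13,x21,x29} V14={x8,x27,x29} V15={x8,x12,x19} V16={x5,x12,x15} V23={x3,x21,x24} V24={x26,x32,x33} V25={x3,x14,x33} V26={x15,x18,x32} V34={x1,x29,x31} V35={x3,x6,x9} V36={x1,x9,x28} V45={x8,x30,x33} V46={x1,x16,x32} V56={x9,x12,x23}
  V123={x21} V126={x15} V134={x29} V145={x8} V156={x12} V235={x3} V245={x33} V246={x32} V346={x1} V356={x9}
components per intersection:
  V1: {x4,x5,x8,x12,x13,x15,x19,x21,x27,x29,x34}
  V2: {x3,x4,x14,x15,x18,x21,x22,x24,x26,x32,x33}
  V3: {x1,x3,x6,x9,x11,x13,x21,x24,x28,x29,x31}
  V4: {x1,x8,x16,x20,x26,x27,x29,x30,x31,x32,x33}
  V5: {x2,x3,x6,x7,x8,x9,x12,x14,x19,x23,x25,x30,x33}
  V6: {x1,x5,x9,x10,x12,x15,x16,x17,x18,x23,x28,x32}
  V12: {x4,x15,x21}
  V13: {x13,x21,x29}
  V14: {x8,x27,x29}
  V15: {x8,x12,x19}
  V16: {x5,x12,x15}
  V23: {x3,x21,x24}
  V24: {x26,x32,x33}
  V25: {x3,x14,x33}
  V26: {x15,x18,x32}
  V34: {x1,x29,x31}
  V35: {x3,x6,x9}
  V36: {x1,x9,x28}
  V45: {x8,x30,x33}
  V46: {x1,x16,x32}
  V56: {x9,x12,x23}
  V123: {x21}
  V126: {x15}
  V134: {x29}
  V145: {x8}
  V156: {x12}
  V235: {x3}
  V245: {x33}
  V246: {x32}
  V346: {x1}
  V356: {x9}
C dims 6,15,10; δ0: rk 5, SNF 1^5; δ1: rk 10, SNF 1^9·2
Ȟ^0: (6−5)−0=1 ⇒ Z
Ȟ^1: (15−10)−5=0 ⇒ 0
Ȟ^2: (10−0)−10=0 plus torsion [2] ⇒ Z/2

Ȟ^0(U;F) ≅ Z, Ȟ^1(U;F) ≅ 0 and Ȟ^2(U;F) ≅ Z/2
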